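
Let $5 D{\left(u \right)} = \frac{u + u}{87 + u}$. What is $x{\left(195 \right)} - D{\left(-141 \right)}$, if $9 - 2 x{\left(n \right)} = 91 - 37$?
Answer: $- \frac{2119}{90} \approx -23.544$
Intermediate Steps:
$x{\left(n \right)} = - \frac{45}{2}$ ($x{\left(n \right)} = \frac{9}{2} - \frac{91 - 37}{2} = \frac{9}{2} - 27 = - \frac{45}{2}$)
$D{\left(u \right)} = \frac{2 u}{5 \left(87 + u\right)}$ ($D{\left(u \right)} = \frac{\left(u + u\right) \frac{1}{87 + u}}{5} = \frac{2 u \frac{1}{87 + u}}{5} = \frac{2 u}{5 \left(87 + u\right)}$)
$x{\left(195 \right)} - D{\left(-141 \right)} = - \frac{45}{2} - \frac{2}{5} \left(-141\right) \frac{1}{87 - 141} = - \frac{45}{2} - \frac{2}{5} \left(-141\right) \frac{1}{-54} = - \frac{45}{2} - \frac{2}{5} \left(-141\right) \left(- \frac{1}{54}\right) = - \frac{45}{2} - \frac{47}{45} = - \frac{2119}{90}$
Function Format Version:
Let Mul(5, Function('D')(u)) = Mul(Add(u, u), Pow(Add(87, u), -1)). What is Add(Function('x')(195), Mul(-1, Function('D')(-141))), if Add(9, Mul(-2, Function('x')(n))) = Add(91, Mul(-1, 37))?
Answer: Rational(-2119, 90) ≈ -23.544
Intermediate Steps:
Function('x')(n) = Rational(-45, 2) (Function('x')(n) = Add(Rational(9, 2), Mul(Rational(-1, 2), Add(91, Mul(-1, 37)))) = Add(Rational(9, 2), Mul(Rational(-1, 2), Add(91, -37))) = Add(Rational(9, 2), Mul(Rational(-1, 2), 54)) = Add(Rational(9, 2), -27) = Rational(-45, 2))
Function('D')(u) = Mul(Rational(2, 5), u, Pow(Add(87, u), -1)) (Function('D')(u) = Mul(Rational(1, 5), Mul(Add(u, u), Pow(Add(87, u), -1))) = Mul(Rational(1, 5), Mul(Mul(2, u), Pow(Add(87, u), -1))) = Mul(Rational(1, 5), Mul(2, u, Pow(Add(87, u), -1))) = Mul(Rational(2, 5), u, Pow(Add(87, u), -1)))
Add(Function('x')(195), Mul(-1, Function('D')(-141))) = Add(Rational(-45, 2), Mul(-1, Mul(Rational(2, 5), -141, Pow(Add(87, -141), -1)))) = Add(Rational(-45, 2), Mul(-1, Mul(Rational(2, 5), -141, Pow(-54, -1)))) = Add(Rational(-45, 2), Mul(-1, Mul(Rational(2, 5), -141, Rational(-1, 54)))) = Add(Rational(-45, 2), Mul(-1, Rational(47, 45))) = Add(Rational(-45, 2), Rational(-47, 45)) = Rational(-2119, 90)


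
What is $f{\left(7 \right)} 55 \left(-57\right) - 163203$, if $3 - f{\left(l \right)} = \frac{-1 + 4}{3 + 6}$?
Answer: $-171563$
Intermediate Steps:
$f{\left(l \right)} = \frac{8}{3}$ ($f{\left(l \right)} = 3 - \frac{-1 + 4}{3 + 6} = 3 - \frac{3}{9} = 3 - 3 \cdot \frac{1}{9} = 3 - \frac{1}{3} = \frac{8}{3}$)
$f{\left(7 \right)} 55 \left(-57\right) - 163203 = \frac{8}{3} \cdot 55 \left(-57\right) - 163203 = \frac{440}{3} \left(-57\right) - 163203 = -8360 - 163203 = -171563$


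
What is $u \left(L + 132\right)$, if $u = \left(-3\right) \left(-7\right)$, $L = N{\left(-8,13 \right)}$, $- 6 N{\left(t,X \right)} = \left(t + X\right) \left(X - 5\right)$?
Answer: $2632$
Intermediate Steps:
$N{\left(t,X \right)} = - \frac{\left(-5 + X\right) \left(X + t\right)}{6}$ ($N{\left(t,X \right)} = - \frac{\left(t + X\right) \left(X - 5\right)}{6} = - \frac{\left(X + t\right) \left(-5 + X\right)}{6} = - \frac{\left(-5 + X\right) \left(X + t\right)}{6}$)
$L = - \frac{20}{3}$ ($L = - \frac{13^{2}}{6} + \frac{5}{6} \cdot 13 + \frac{5}{6} \left(-8\right) - \frac{13}{6} \left(-8\right) = \left(- \frac{1}{6}\right) 169 + \frac{65}{6} - \frac{20}{3} + \frac{52}{3} = - \frac{169}{6} + \frac{65}{6} - \frac{20}{3} + \frac{52}{3} = - \frac{20}{3} \approx -6.6667$)
$u = 21$
$u \left(L + 132\right) = 21 \left(- \frac{20}{3} + 132\right) = 21 \cdot \frac{376}{3} = 2632$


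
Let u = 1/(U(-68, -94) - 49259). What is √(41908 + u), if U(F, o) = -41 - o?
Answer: √101468925062682/49206 ≈ 204.71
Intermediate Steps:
u = -1/49206 (u = 1/((-41 - 1*(-94)) - 49259) = 1/((-41 + 94) - 49259) = 1/(53 - 49259) = 1/(-49206) = -1/49206 ≈ -2.0323e-5)
√(41908 + u) = √(41908 - 1/49206) = √(2062125047/49206) = √101468925062682/49206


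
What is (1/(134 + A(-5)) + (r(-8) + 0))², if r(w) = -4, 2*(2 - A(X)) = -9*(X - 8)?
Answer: 381924/24025 ≈ 15.897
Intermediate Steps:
A(X) = -34 + 9*X/2 (A(X) = 2 - (-9)*(X - 8)/2 = 2 - (-9)*(-8 + X)/2 = 2 - (72 - 9*X)/2 = 2 + (-36 + 9*X/2) = -34 + 9*X/2)
(1/(134 + A(-5)) + (r(-8) + 0))² = (1/(134 + (-34 + (9/2)*(-5))) + (-4 + 0))² = (1/(134 + (-34 - 45/2)) - 4)² = (1/(134 - 113/2) - 4)² = (1/(155/2) - 4)² = (2/155 - 4)² = (-618/155)² = 381924/24025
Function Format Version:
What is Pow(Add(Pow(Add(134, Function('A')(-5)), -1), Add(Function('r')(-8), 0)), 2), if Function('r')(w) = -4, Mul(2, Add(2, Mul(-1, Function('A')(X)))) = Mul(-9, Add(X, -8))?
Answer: Rational(381924, 24025) ≈ 15.897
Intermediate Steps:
Function('A')(X) = Add(-34, Mul(Rational(9, 2), X)) (Function('A')(X) = Add(2, Mul(Rational(-1, 2), Mul(-9, Add(X, -8)))) = Add(2, Mul(Rational(-1, 2), Mul(-9, Add(-8, X)))) = Add(2, Mul(Rational(-1, 2), Add(72, Mul(-9, X)))) = Add(2, Add(-36, Mul(Rational(9, 2), X))) = Add(-34, Mul(Rational(9, 2), X)))
Pow(Add(Pow(Add(134, Function('A')(-5)), -1), Add(Function('r')(-8), 0)), 2) = Pow(Add(Pow(Add(134, Add(-34, Mul(Rational(9, 2), -5))), -1), Add(-4, 0)), 2) = Pow(Add(Pow(Add(134, Add(-34, Rational(-45, 2))), -1), -4), 2) = Pow(Add(Pow(Add(134, Rational(-113, 2)), -1), -4), 2) = Pow(Add(Pow(Rational(155, 2), -1), -4), 2) = Pow(Add(Rational(2, 155), -4), 2) = Pow(Rational(-618, 155), 2) = Rational(381924, 24025)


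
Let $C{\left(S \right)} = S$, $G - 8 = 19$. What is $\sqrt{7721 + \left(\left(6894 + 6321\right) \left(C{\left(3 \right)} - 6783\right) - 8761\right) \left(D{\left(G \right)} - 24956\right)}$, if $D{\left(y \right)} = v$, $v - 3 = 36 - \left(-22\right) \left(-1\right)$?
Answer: $70 \sqrt{456060314} \approx 1.4949 \cdot 10^{6}$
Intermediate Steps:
$G = 27$ ($G = 8 + 19 = 27$)
$v = 17$ ($v = 3 + \left(36 - \left(-22\right) \left(-1\right)\right) = 3 + \left(36 - 22\right) = 3 + 14 = 17$)
$D{\left(y \right)} = 17$
$\sqrt{7721 + \left(\left(6894 + 6321\right) \left(C{\left(3 \right)} - 6783\right) - 8761\right) \left(D{\left(G \right)} - 24956\right)} = \sqrt{7721 + \left(\left(6894 + 6321\right) \left(3 - 6783\right) - 8761\right) \left(17 - 24956\right)} = \sqrt{7721 + \left(13215 \left(-6780\right) - 8761\right) \left(-24939\right)} = \sqrt{7721 + \left(-89597700 - 8761\right) \left(-24939\right)} = \sqrt{7721 - -2234695530879} = \sqrt{7721 + 2234695530879} = \sqrt{2234695538600} = 70 \sqrt{456060314}$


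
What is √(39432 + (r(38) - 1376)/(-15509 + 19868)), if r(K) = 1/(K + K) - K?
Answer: 5*√4808433847901/55214 ≈ 198.57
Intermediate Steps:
r(K) = 1/(2*K) - K
√(39432 + (r(38) - 1376)/(-15509 + 19868)) = √(39432 + (((½)/38 - 1*38) - 1376)/(-15509 + 19868)) = √(39432 + (((½)*(1/38) - 38) - 1376)/4359) = √(39432 + ((1/76 - 38) - 1376)*(1/4359)) = √(39432 + (-2887/76 - 1376)*(1/4359)) = √(39432 - 107463/76*1/4359) = √(39432 - 35821/110428) = √(4354361075/110428) = 5*√4808433847901/55214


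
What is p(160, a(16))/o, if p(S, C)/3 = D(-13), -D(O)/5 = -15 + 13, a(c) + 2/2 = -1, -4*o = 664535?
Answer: -24/132907 ≈ -0.00018058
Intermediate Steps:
o = -664535/4 (o = -1/4*664535 = -664535/4 ≈ -1.6613e+5)
a(c) = -2 (a(c) = -1 - 1 = -2)
D(O) = 10 (D(O) = -5*(-15 + 13) = -5*(-2) = 10)
p(S, C) = 30 (p(S, C) = 3*10 = 30)
p(160, a(16))/o = 30/(-664535/4) = 30*(-4/664535) = -24/132907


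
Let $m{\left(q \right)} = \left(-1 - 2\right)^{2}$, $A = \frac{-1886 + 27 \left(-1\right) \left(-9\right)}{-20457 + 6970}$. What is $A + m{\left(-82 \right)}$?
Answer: $\frac{123026}{13487} \approx 9.1218$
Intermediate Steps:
$A = \frac{1643}{13487}$ ($A = \frac{-1886 - -243}{-13487} = \left(-1886 + 243\right) \left(- \frac{1}{13487}\right) = \left(-1643\right) \left(- \frac{1}{13487}\right) = \frac{1643}{13487} \approx 0.12182$)
$m{\left(q \right)} = 9$ ($m{\left(q \right)} = \left(-3\right)^{2} = 9$)
$A + m{\left(-82 \right)} = \frac{1643}{13487} + 9 = \frac{123026}{13487}$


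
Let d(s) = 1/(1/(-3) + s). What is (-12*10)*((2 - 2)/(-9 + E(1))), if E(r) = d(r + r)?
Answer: 0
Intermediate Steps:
d(s) = 1/(-1/3 + s)
E(r) = 3/(-1 + 6*r) (E(r) = 3/(-1 + 3*(r + r)) = 3/(-1 + 3*(2*r)) = 3/(-1 + 6*r))
(-12*10)*((2 - 2)/(-9 + E(1))) = (-12*10)*((2 - 2)/(-9 + 3/(-1 + 6*1))) = -0/(-9 + 3/(-1 + 6)) = -0/(-9 + 3/5) = -0/(-42/5) = -0*(-5)/42 = -120*0 = 0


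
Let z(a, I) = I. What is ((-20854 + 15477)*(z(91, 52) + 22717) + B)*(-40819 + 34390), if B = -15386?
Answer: 787194398271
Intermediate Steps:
((-20854 + 15477)*(z(91, 52) + 22717) + B)*(-40819 + 34390) = ((-20854 + 15477)*(52 + 22717) - 15386)*(-40819 + 34390) = (-5377*22769 - 15386)*(-6429) = (-122428913 - 15386)*(-6429) = -122444299*(-6429) = 787194398271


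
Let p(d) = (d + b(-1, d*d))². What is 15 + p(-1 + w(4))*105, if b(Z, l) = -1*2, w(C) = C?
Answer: 120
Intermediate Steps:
b(Z, l) = -2
p(d) = (-2 + d)² (p(d) = (d - 2)² = (-2 + d)²)
15 + p(-1 + w(4))*105 = 15 + (-2 + (-1 + 4))²*105 = 15 + (-2 + 3)²*105 = 15 + 1²*105 = 15 + 1*105 = 15 + 105 = 120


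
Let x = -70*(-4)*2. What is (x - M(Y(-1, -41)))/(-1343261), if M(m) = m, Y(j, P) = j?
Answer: -561/1343261 ≈ -0.00041764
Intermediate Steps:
x = 560 (x = 280*2 = 560)
(x - M(Y(-1, -41)))/(-1343261) = (560 - 1*(-1))/(-1343261) = (560 + 1)*(-1/1343261) = 561*(-1/1343261) = -561/1343261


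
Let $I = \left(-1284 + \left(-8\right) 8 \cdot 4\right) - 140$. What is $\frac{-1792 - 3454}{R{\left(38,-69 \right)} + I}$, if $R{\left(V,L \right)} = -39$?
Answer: $\frac{5246}{1719} \approx 3.0518$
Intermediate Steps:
$I = -1680$ ($I = \left(-1284 - 256\right) - 140 = -1540 - 140 = -1680$)
$\frac{-1792 - 3454}{R{\left(38,-69 \right)} + I} = \frac{-1792 - 3454}{-39 - 1680} = - \frac{5246}{-1719} = \left(-5246\right) \left(- \frac{1}{1719}\right) = \frac{5246}{1719}$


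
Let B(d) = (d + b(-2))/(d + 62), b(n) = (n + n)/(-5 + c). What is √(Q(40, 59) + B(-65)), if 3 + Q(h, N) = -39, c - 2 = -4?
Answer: I*√9051/21 ≈ 4.5303*I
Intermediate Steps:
c = -2 (c = 2 - 4 = -2)
Q(h, N) = -42 (Q(h, N) = -3 - 39 = -42)
b(n) = -2*n/7 (b(n) = (n + n)/(-5 - 2) = (2*n)/(-7) = (2*n)*(-⅐) = -2*n/7)
B(d) = (4/7 + d)/(62 + d) (B(d) = (d - 2/7*(-2))/(d + 62) = (d + 4/7)/(62 + d) = (4/7 + d)/(62 + d))
√(Q(40, 59) + B(-65)) = √(-42 + (4/7 - 65)/(62 - 65)) = √(-42 - 451/7/(-3)) = √(-42 - ⅓*(-451/7)) = √(-42 + 451/21) = √(-431/21) = I*√9051/21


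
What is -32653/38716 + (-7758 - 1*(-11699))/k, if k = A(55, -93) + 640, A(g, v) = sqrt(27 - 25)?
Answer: 6019745739/1132714012 - 563*sqrt(2)/58514 ≈ 5.3008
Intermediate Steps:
A(g, v) = sqrt(2)
k = 640 + sqrt(2) (k = sqrt(2) + 640 = 640 + sqrt(2) ≈ 641.41)
-32653/38716 + (-7758 - 1*(-11699))/k = -32653/38716 + (-7758 - 1*(-11699))/(640 + sqrt(2)) = -32653*1/38716 + (-7758 + 11699)/(640 + sqrt(2)) = -32653/38716 + 3941/(640 + sqrt(2))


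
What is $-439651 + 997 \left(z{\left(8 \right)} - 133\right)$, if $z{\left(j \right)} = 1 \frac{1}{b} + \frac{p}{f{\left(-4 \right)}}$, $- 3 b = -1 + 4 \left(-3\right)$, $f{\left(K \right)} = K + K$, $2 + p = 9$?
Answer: $- \frac{59581007}{104} \approx -5.7289 \cdot 10^{5}$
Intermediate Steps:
$p = 7$ ($p = -2 + 9 = 7$)
$f{\left(K \right)} = 2 K$
$b = \frac{13}{3}$ ($b = - \frac{-1 + 4 \left(-3\right)}{3} = - \frac{-1 - 12}{3} = \left(- \frac{1}{3}\right) \left(-13\right) = \frac{13}{3} \approx 4.3333$)
$z{\left(j \right)} = - \frac{67}{104}$ ($z{\left(j \right)} = 1 \frac{1}{\frac{13}{3}} + \frac{7}{2 \left(-4\right)} = 1 \cdot \frac{3}{13} + \frac{7}{-8} = \frac{3}{13} + 7 \left(- \frac{1}{8}\right) = \frac{3}{13} - \frac{7}{8} = - \frac{67}{104}$)
$-439651 + 997 \left(z{\left(8 \right)} - 133\right) = -439651 + 997 \left(- \frac{67}{104} - 133\right) = -439651 + 997 \left(- \frac{13899}{104}\right) = -439651 - \frac{13857303}{104} = - \frac{59581007}{104}$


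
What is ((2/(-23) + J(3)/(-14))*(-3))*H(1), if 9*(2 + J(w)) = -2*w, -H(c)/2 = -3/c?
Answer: -300/161 ≈ -1.8634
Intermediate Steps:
H(c) = 6/c (H(c) = -(-6)/c = 6/c)
J(w) = -2 - 2*w/9 (J(w) = -2 + (-2*w)/9 = -2 - 2*w/9)
((2/(-23) + J(3)/(-14))*(-3))*H(1) = ((2/(-23) + (-2 - 2/9*3)/(-14))*(-3))*(6/1) = ((2*(-1/23) + (-2 - ⅔)*(-1/14))*(-3))*(6*1) = ((-2/23 - 8/3*(-1/14))*(-3))*6 = ((-2/23 + 4/21)*(-3))*6 = ((50/483)*(-3))*6 = -50/161*6 = -300/161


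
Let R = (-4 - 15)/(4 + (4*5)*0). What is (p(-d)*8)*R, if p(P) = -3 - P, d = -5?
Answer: 304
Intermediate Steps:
R = -19/4 (R = -19/(4 + 20*0) = -19/(4 + 0) = -19/4 ≈ -4.7500)
(p(-d)*8)*R = ((-3 - (-1)*(-5))*8)*(-19/4) = ((-3 - 1*5)*8)*(-19/4) = ((-3 - 5)*8)*(-19/4) = -8*8*(-19/4) = -64*(-19/4) = 304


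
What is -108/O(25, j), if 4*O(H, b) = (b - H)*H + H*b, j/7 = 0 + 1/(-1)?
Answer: 144/325 ≈ 0.44308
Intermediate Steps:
j = -7 (j = 7*(0 + 1/(-1)) = 7*(0 - 1) = 7*(-1) = -7)
O(H, b) = H*b/4 + H*(b - H)/4 (O(H, b) = ((b - H)*H + H*b)/4 = (H*(b - H) + H*b)/4 = (H*b + H*(b - H))/4 = H*b/4 + H*(b - H)/4)
-108/O(25, j) = -108*4/(25*(-1*25 + 2*(-7))) = -108*4/(25*(-25 - 14)) = -108/((¼)*25*(-39)) = -108/(-975/4) = -108*(-4/975) = 144/325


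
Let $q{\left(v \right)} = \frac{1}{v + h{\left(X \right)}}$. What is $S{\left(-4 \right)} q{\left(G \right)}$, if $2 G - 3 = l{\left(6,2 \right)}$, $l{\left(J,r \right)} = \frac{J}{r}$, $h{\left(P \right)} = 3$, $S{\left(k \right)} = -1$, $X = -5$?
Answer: $- \frac{1}{6} \approx -0.16667$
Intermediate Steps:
$G = 3$ ($G = \frac{3}{2} + \frac{6 \cdot \frac{1}{2}}{2} = \frac{3}{2} + \frac{1}{2} \cdot 3 = \frac{3}{2} + \frac{3}{2} = 3$)
$q{\left(v \right)} = \frac{1}{3 + v}$ ($q{\left(v \right)} = \frac{1}{v + 3} = \frac{1}{3 + v}$)
$S{\left(-4 \right)} q{\left(G \right)} = - \frac{1}{3 + 3} = - \frac{1}{6}$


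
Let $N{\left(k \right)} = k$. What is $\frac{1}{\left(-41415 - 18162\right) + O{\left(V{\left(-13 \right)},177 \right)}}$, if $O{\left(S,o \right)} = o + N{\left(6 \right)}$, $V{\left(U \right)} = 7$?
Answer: $- \frac{1}{59394} \approx -1.6837 \cdot 10^{-5}$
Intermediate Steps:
$O{\left(S,o \right)} = 6 + o$ ($O{\left(S,o \right)} = o + 6 = 6 + o$)
$\frac{1}{\left(-41415 - 18162\right) + O{\left(V{\left(-13 \right)},177 \right)}} = \frac{1}{\left(-41415 - 18162\right) + \left(6 + 177\right)} = \frac{1}{\left(-41415 - 18162\right) + 183} = \frac{1}{-59577 + 183} = \frac{1}{-59394} = - \frac{1}{59394}$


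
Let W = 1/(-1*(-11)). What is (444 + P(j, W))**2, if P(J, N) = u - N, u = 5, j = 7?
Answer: 24383844/121 ≈ 2.0152e+5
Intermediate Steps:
W = 1/11 ≈ 0.090909
P(J, N) = 5 - N
(444 + P(j, W))**2 = (444 + (5 - 1*1/11))**2 = (444 + (5 - 1/11))**2 = (444 + 54/11)**2 = (4938/11)**2 = 24383844/121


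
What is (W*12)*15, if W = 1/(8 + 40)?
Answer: 15/4 ≈ 3.7500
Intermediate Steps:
W = 1/48 ≈ 0.020833
(W*12)*15 = ((1/48)*12)*15 = (¼)*15 = 15/4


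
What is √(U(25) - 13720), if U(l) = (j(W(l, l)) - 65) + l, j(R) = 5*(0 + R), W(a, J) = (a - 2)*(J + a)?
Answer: 3*I*√890 ≈ 89.499*I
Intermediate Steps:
W(a, J) = (-2 + a)*(J + a)
j(R) = 5*R
U(l) = -65 - 19*l + 10*l² (U(l) = (5*(l² - 2*l - 2*l + l*l) - 65) + l = (5*(l² - 2*l - 2*l + l²) - 65) + l = (5*(-4*l + 2*l²) - 65) + l = ((-20*l + 10*l²) - 65) + l = (-65 - 20*l + 10*l²) + l = -65 - 19*l + 10*l²)
√(U(25) - 13720) = √((-65 - 19*25 + 10*25²) - 13720) = √((-65 - 475 + 10*625) - 13720) = √((-65 - 475 + 6250) - 13720) = √(5710 - 13720) = √(-8010) = 3*I*√890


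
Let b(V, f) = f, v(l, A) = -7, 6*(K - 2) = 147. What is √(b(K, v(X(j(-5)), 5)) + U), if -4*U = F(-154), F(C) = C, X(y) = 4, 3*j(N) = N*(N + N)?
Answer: 3*√14/2 ≈ 5.6125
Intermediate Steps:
j(N) = 2*N²/3 (j(N) = (N*(N + N))/3 = (N*(2*N))/3 = (2*N²)/3 = 2*N²/3)
K = 53/2 (K = 2 + (⅙)*147 = 2 + 49/2 = 53/2 ≈ 26.500)
U = 77/2 (U = -¼*(-154) = 77/2 ≈ 38.500)
√(b(K, v(X(j(-5)), 5)) + U) = √(-7 + 77/2) = √(63/2) = 3*√14/2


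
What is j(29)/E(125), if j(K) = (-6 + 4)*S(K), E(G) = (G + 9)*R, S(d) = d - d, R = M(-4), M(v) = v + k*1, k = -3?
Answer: 0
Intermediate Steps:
M(v) = -3 + v (M(v) = v - 3*1 = v - 3 = -3 + v)
R = -7 (R = -3 - 4 = -7)
S(d) = 0
E(G) = -63 - 7*G (E(G) = (G + 9)*(-7) = (9 + G)*(-7) = -63 - 7*G)
j(K) = 0 (j(K) = (-6 + 4)*0 = -2*0 = 0)
j(29)/E(125) = 0/(-63 - 7*125) = 0/(-63 - 875) = 0/(-938) = 0*(-1/938) = 0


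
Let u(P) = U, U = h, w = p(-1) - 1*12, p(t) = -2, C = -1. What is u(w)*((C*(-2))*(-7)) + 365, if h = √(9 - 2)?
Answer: 365 - 14*√7 ≈ 327.96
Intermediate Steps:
w = -14 (w = -2 - 1*12 = -2 - 12 = -14)
h = √7 ≈ 2.6458
U = √7 ≈ 2.6458
u(P) = √7
u(w)*((C*(-2))*(-7)) + 365 = √7*(-1*(-2)*(-7)) + 365 = √7*(2*(-7)) + 365 = √7*(-14) + 365 = -14*√7 + 365 = 365 - 14*√7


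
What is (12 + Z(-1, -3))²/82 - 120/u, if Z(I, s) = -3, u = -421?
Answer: 43941/34522 ≈ 1.2728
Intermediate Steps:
(12 + Z(-1, -3))²/82 - 120/u = (12 - 3)²/82 - 120/(-421) = 9²*(1/82) - 120*(-1/421) = 81*(1/82) + 120/421 = 81/82 + 120/421 = 43941/34522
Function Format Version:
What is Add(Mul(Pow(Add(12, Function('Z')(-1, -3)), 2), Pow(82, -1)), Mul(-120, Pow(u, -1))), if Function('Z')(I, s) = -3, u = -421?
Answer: Rational(43941, 34522) ≈ 1.2728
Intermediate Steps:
Add(Mul(Pow(Add(12, Function('Z')(-1, -3)), 2), Pow(82, -1)), Mul(-120, Pow(u, -1))) = Add(Mul(Pow(Add(12, -3), 2), Pow(82, -1)), Mul(-120, Pow(-421, -1))) = Add(Mul(Pow(9, 2), Rational(1, 82)), Mul(-120, Rational(-1, 421))) = Add(Mul(81, Rational(1, 82)), Rational(120, 421)) = Add(Rational(81, 82), Rational(120, 421)) = Rational(43941, 34522)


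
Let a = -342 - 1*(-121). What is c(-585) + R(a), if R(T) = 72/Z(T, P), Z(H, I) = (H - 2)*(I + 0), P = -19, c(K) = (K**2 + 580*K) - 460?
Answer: 10444277/4237 ≈ 2465.0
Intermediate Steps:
a = -221 (a = -342 + 121 = -221)
c(K) = -460 + K**2 + 580*K
Z(H, I) = I*(-2 + H) (Z(H, I) = (-2 + H)*I = I*(-2 + H))
R(T) = 72/(38 - 19*T) (R(T) = 72/((-19*(-2 + T))) = 72/(38 - 19*T))
c(-585) + R(a) = (-460 + (-585)**2 + 580*(-585)) + 72/(19*(2 - 1*(-221))) = (-460 + 342225 - 339300) + 72/(19*(2 + 221)) = 2465 + (72/19)/223 = 2465 + (72/19)*(1/223) = 2465 + 72/4237 = 10444277/4237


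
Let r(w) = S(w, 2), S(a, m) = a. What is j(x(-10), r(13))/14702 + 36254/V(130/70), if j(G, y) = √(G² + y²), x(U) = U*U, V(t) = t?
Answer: 253778/13 + √10169/14702 ≈ 19521.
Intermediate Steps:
x(U) = U²
r(w) = w
j(x(-10), r(13))/14702 + 36254/V(130/70) = √(((-10)²)² + 13²)/14702 + 36254/((130/70)) = √(100² + 169)*(1/14702) + 36254/((130*(1/70))) = √(10000 + 169)*(1/14702) + 36254/(13/7) = √10169*(1/14702) + 36254*(7/13) = √10169/14702 + 253778/13 = 253778/13 + √10169/14702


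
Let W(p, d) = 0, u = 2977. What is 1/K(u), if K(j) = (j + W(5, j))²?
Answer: 1/8862529 ≈ 1.1283e-7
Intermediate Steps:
K(j) = j² (K(j) = (j + 0)² = j²)
1/K(u) = 1/(2977²) = 1/8862529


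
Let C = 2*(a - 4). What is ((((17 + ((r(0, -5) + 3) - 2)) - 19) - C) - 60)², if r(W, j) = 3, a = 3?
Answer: 3136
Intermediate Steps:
C = -2 (C = 2*(3 - 4) = 2*(-1) = -2)
((((17 + ((r(0, -5) + 3) - 2)) - 19) - C) - 60)² = ((((17 + ((3 + 3) - 2)) - 19) - 1*(-2)) - 60)² = ((((17 + (6 - 2)) - 19) + 2) - 60)² = ((((17 + 4) - 19) + 2) - 60)² = (((21 - 19) + 2) - 60)² = ((2 + 2) - 60)² = (4 - 60)² = (-56)² = 3136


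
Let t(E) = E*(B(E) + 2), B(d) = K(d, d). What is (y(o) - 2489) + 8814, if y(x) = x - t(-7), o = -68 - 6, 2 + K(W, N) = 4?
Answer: 6279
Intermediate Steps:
K(W, N) = 2 (K(W, N) = -2 + 4 = 2)
B(d) = 2
t(E) = 4*E (t(E) = E*(2 + 2) = E*4 = 4*E)
o = -74
y(x) = 28 + x (y(x) = x - 4*(-7) = x - 1*(-28) = x + 28 = 28 + x)
(y(o) - 2489) + 8814 = ((28 - 74) - 2489) + 8814 = (-46 - 2489) + 8814 = -2535 + 8814 = 6279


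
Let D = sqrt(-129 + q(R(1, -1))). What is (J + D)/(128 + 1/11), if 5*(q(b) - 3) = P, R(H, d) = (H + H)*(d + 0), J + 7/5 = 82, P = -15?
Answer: 4433/7045 + 11*I*sqrt(129)/1409 ≈ 0.62924 + 0.08867*I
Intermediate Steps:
J = 403/5 (J = -7/5 + 82 = 403/5 ≈ 80.600)
R(H, d) = 2*H*d (R(H, d) = (2*H)*d = 2*H*d)
q(b) = 0 (q(b) = 3 + (1/5)*(-15) = 3 - 3 = 0)
D = I*sqrt(129) (D = sqrt(-129 + 0) = sqrt(-129) = I*sqrt(129) ≈ 11.358*I)
(J + D)/(128 + 1/11) = (403/5 + I*sqrt(129))/(128 + 1/11) = (403/5 + I*sqrt(129))/(1409/11) = (403/5 + I*sqrt(129))*(11/1409) = 4433/7045 + 11*I*sqrt(129)/1409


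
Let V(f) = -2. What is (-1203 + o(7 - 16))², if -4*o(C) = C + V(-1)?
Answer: 23049601/16 ≈ 1.4406e+6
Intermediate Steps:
o(C) = ½ - C/4 (o(C) = -(C - 2)/4 = -(-2 + C)/4 = ½ - C/4)
(-1203 + o(7 - 16))² = (-1203 + (½ - (7 - 16)/4))² = (-1203 + (½ - ¼*(-9)))² = (-1203 + (½ + 9/4))² = (-1203 + 11/4)² = (-4801/4)² = 23049601/16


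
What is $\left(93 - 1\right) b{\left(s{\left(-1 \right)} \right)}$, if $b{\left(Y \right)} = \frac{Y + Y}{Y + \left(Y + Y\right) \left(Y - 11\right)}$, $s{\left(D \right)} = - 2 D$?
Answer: $- \frac{184}{17} \approx -10.824$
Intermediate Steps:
$b{\left(Y \right)} = \frac{2 Y}{Y + 2 Y \left(-11 + Y\right)}$
$\left(93 - 1\right) b{\left(s{\left(-1 \right)} \right)} = \left(93 - 1\right) \frac{2}{-21 + 2 \left(\left(-2\right) \left(-1\right)\right)} = 92 \frac{2}{-21 + 2 \cdot 2} = 92 \frac{2}{-21 + 4} = 92 \frac{2}{-17} = 92 \cdot 2 \left(- \frac{1}{17}\right) = 92 \left(- \frac{2}{17}\right) = - \frac{184}{17}$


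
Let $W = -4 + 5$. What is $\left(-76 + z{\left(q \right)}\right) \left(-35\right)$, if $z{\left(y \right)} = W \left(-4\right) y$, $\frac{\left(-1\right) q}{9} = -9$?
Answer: $14000$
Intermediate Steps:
$q = 81$ ($q = \left(-9\right) \left(-9\right) = 81$)
$W = 1$
$z{\left(y \right)} = - 4 y$ ($z{\left(y \right)} = 1 \left(-4\right) y = - 4 y$)
$\left(-76 + z{\left(q \right)}\right) \left(-35\right) = \left(-76 - 324\right) \left(-35\right) = \left(-400\right) \left(-35\right) = 14000$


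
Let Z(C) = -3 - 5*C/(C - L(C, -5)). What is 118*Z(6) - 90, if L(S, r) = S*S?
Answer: -326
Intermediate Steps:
L(S, r) = S**2
Z(C) = -3 - 5*C/(C - C**2)
118*Z(6) - 90 = 118*((8 - 3*6)/(-1 + 6)) - 90 = 118*((8 - 18)/5) - 90 = 118*((1/5)*(-10)) - 90 = 118*(-2) - 90 = -236 - 90 = -326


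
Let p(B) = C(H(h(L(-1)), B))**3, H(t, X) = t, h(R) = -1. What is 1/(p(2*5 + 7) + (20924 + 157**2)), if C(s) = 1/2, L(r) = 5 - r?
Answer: 8/364585 ≈ 2.1943e-5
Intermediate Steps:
C(s) = 1/2
p(B) = 1/8 (p(B) = (1/2)**3 = 1/8)
1/(p(2*5 + 7) + (20924 + 157**2)) = 1/(1/8 + (20924 + 157**2)) = 1/(1/8 + (20924 + 24649)) = 1/(1/8 + 45573) = 1/(364585/8) = 8/364585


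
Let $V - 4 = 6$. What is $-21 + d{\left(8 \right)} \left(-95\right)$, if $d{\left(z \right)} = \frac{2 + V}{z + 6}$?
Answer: $- \frac{717}{7} \approx -102.43$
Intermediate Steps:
$V = 10$ ($V = 4 + 6 = 10$)
$d{\left(z \right)} = \frac{12}{6 + z}$ ($d{\left(z \right)} = \frac{2 + 10}{z + 6} = \frac{12}{6 + z}$)
$-21 + d{\left(8 \right)} \left(-95\right) = -21 + \frac{12}{6 + 8} \left(-95\right) = -21 + \frac{12}{14} \left(-95\right) = -21 + 12 \cdot \frac{1}{14} \left(-95\right) = -21 + \frac{6}{7} \left(-95\right) = -21 - \frac{570}{7} = - \frac{717}{7}$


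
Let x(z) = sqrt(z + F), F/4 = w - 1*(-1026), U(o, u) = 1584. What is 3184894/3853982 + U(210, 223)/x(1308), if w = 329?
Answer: 1592447/1926991 + 396*sqrt(2)/29 ≈ 20.138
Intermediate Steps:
F = 5420 (F = 4*(329 - 1*(-1026)) = 4*(329 + 1026) = 4*1355 = 5420)
x(z) = sqrt(5420 + z) (x(z) = sqrt(z + 5420) = sqrt(5420 + z))
3184894/3853982 + U(210, 223)/x(1308) = 3184894/3853982 + 1584/(sqrt(5420 + 1308)) = 3184894*(1/3853982) + 1584/(sqrt(6728)) = 1592447/1926991 + 1584/((58*sqrt(2))) = 1592447/1926991 + 1584*(sqrt(2)/116) = 1592447/1926991 + 396*sqrt(2)/29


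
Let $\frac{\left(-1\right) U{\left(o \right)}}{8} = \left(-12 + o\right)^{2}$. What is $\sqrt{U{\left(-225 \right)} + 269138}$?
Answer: $i \sqrt{180214} \approx 424.52 i$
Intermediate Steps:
$U{\left(o \right)} = - 8 \left(-12 + o\right)^{2}$
$\sqrt{U{\left(-225 \right)} + 269138} = \sqrt{- 8 \left(-12 - 225\right)^{2} + 269138} = \sqrt{- 8 \left(-237\right)^{2} + 269138} = \sqrt{\left(-8\right) 56169 + 269138} = \sqrt{-449352 + 269138} = \sqrt{-180214} = i \sqrt{180214}$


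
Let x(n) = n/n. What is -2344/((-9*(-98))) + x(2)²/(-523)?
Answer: -613397/230643 ≈ -2.6595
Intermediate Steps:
x(n) = 1
-2344/((-9*(-98))) + x(2)²/(-523) = -2344/((-9*(-98))) + 1²/(-523) = -2344/882 + 1*(-1/523) = -2344*1/882 - 1/523 = -1172/441 - 1/523 = -613397/230643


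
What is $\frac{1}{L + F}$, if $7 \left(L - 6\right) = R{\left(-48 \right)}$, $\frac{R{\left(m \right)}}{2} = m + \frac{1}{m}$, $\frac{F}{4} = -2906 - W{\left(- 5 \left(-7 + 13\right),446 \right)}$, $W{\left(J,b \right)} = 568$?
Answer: $- \frac{168}{2335825} \approx -7.1923 \cdot 10^{-5}$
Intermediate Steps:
$F = -13896$ ($F = 4 \left(-2906 - 568\right) = 4 \left(-3474\right) = -13896$)
$R{\left(m \right)} = 2 m + \frac{2}{m}$ ($R{\left(m \right)} = 2 \left(m + \frac{1}{m}\right) = 2 m + \frac{2}{m}$)
$L = - \frac{1297}{168}$ ($L = 6 + \frac{2 \left(-48\right) + \frac{2}{-48}}{7} = 6 + \frac{-96 + 2 \left(- \frac{1}{48}\right)}{7} = 6 + \frac{-96 - \frac{1}{24}}{7} = 6 + \frac{1}{7} \left(- \frac{2305}{24}\right) = 6 - \frac{2305}{168} = - \frac{1297}{168} \approx -7.7202$)
$\frac{1}{L + F} = \frac{1}{- \frac{1297}{168} - 13896} = \frac{1}{- \frac{2335825}{168}} = - \frac{168}{2335825}$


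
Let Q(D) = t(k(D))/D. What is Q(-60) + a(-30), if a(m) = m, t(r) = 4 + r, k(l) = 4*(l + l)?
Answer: -331/15 ≈ -22.067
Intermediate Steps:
k(l) = 8*l (k(l) = 4*(2*l) = 8*l)
Q(D) = (4 + 8*D)/D
Q(-60) + a(-30) = (8 + 4/(-60)) - 30 = (8 + 4*(-1/60)) - 30 = (8 - 1/15) - 30 = 119/15 - 30 = -331/15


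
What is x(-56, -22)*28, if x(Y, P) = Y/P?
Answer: 784/11 ≈ 71.273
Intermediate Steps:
x(-56, -22)*28 = -56/(-22)*28 = -56*(-1/22)*28 = (28/11)*28 = 784/11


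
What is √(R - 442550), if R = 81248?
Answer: I*√361302 ≈ 601.08*I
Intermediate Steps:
√(R - 442550) = √(81248 - 442550) = √(-361302) = I*√361302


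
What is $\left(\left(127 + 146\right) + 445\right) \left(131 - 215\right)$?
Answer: $-60312$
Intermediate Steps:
$\left(\left(127 + 146\right) + 445\right) \left(131 - 215\right) = \left(273 + 445\right) \left(131 - 215\right) = 718 \left(-84\right) = -60312$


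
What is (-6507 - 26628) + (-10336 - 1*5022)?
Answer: -48493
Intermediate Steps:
(-6507 - 26628) + (-10336 - 1*5022) = -33135 + (-10336 - 5022) = -33135 - 15358 = -48493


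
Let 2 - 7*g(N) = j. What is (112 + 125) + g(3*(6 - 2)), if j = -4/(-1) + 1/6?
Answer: 9941/42 ≈ 236.69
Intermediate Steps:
j = 25/6 (j = -4*(-1) + 1*(⅙) = 4 + ⅙ = 25/6 ≈ 4.1667)
g(N) = -13/42 (g(N) = 2/7 - ⅐*25/6 = 2/7 - 25/42 = -13/42)
(112 + 125) + g(3*(6 - 2)) = (112 + 125) - 13/42 = 237 - 13/42 = 9941/42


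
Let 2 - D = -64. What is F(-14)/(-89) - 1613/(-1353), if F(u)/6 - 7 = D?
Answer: -449057/120417 ≈ -3.7292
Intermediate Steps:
D = 66 (D = 2 - 1*(-64) = 2 + 64 = 66)
F(u) = 438 (F(u) = 42 + 6*66 = 42 + 396 = 438)
F(-14)/(-89) - 1613/(-1353) = 438/(-89) - 1613/(-1353) = 438*(-1/89) - 1613*(-1/1353) = -438/89 + 1613/1353 = -449057/120417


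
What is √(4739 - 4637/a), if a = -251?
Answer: √299725626/251 ≈ 68.974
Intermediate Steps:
√(4739 - 4637/a) = √(4739 - 4637/(-251)) = √(4739 - 4637*(-1/251)) = √(4739 + 4637/251) = √(1194126/251) = √299725626/251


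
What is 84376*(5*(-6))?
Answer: -2531280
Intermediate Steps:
84376*(5*(-6)) = 84376*(-30) = -2531280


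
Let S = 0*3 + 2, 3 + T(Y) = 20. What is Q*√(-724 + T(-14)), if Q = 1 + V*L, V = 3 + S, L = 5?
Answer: 26*I*√707 ≈ 691.33*I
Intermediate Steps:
T(Y) = 17 (T(Y) = -3 + 20 = 17)
S = 2 (S = 0 + 2 = 2)
V = 5 (V = 3 + 2 = 5)
Q = 26 (Q = 1 + 5*5 = 1 + 25 = 26)
Q*√(-724 + T(-14)) = 26*√(-724 + 17) = 26*√(-707) = 26*(I*√707) = 26*I*√707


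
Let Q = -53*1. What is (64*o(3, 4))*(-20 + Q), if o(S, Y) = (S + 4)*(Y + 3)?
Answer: -228928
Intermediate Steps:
o(S, Y) = (3 + Y)*(4 + S) (o(S, Y) = (4 + S)*(3 + Y) = (3 + Y)*(4 + S))
Q = -53
(64*o(3, 4))*(-20 + Q) = (64*(12 + 3*3 + 4*4 + 3*4))*(-20 - 53) = (64*(12 + 9 + 16 + 12))*(-73) = (64*49)*(-73) = 3136*(-73) = -228928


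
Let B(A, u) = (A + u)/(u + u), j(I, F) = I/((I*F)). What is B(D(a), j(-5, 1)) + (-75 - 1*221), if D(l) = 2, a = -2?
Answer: -589/2 ≈ -294.50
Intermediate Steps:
j(I, F) = 1/F (j(I, F) = I/((F*I)) = I*(1/(F*I)) = 1/F)
B(A, u) = (A + u)/(2*u) (B(A, u) = (A + u)/((2*u)) = (A + u)*(1/(2*u)) = (A + u)/(2*u))
B(D(a), j(-5, 1)) + (-75 - 1*221) = (2 + 1/1)/(2*(1/1)) + (-75 - 1*221) = (½)*(2 + 1)/1 + (-75 - 221) = (½)*1*3 - 296 = 3/2 - 296 = -589/2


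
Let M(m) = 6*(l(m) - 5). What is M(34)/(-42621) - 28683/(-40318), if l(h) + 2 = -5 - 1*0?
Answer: 408467013/572797826 ≈ 0.71311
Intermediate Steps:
l(h) = -7 (l(h) = -2 + (-5 - 1*0) = -2 + (-5 + 0) = -2 - 5 = -7)
M(m) = -72 (M(m) = 6*(-7 - 5) = 6*(-12) = -72)
M(34)/(-42621) - 28683/(-40318) = -72/(-42621) - 28683/(-40318) = -72*(-1/42621) - 28683*(-1/40318) = 24/14207 + 28683/40318 = 408467013/572797826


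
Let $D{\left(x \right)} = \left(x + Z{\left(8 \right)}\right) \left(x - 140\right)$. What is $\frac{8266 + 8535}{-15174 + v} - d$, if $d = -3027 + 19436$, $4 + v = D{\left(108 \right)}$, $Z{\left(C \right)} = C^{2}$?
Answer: $- \frac{339387739}{20682} \approx -16410.0$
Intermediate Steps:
$D{\left(x \right)} = \left(-140 + x\right) \left(64 + x\right)$ ($D{\left(x \right)} = \left(x + 8^{2}\right) \left(x - 140\right) = \left(x + 64\right) \left(-140 + x\right) = \left(64 + x\right) \left(-140 + x\right) = \left(-140 + x\right) \left(64 + x\right)$)
$v = -5508$ ($v = -4 - \left(17168 - 11664\right) = -4 - 5504 = -5508$)
$d = 16409$
$\frac{8266 + 8535}{-15174 + v} - d = \frac{8266 + 8535}{-15174 - 5508} - 16409 = \frac{16801}{-20682} - 16409 = 16801 \left(- \frac{1}{20682}\right) - 16409 = - \frac{16801}{20682} - 16409 = - \frac{339387739}{20682}$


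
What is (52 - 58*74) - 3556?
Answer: -7796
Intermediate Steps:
(52 - 58*74) - 3556 = (52 - 4292) - 3556 = -4240 - 3556 = -7796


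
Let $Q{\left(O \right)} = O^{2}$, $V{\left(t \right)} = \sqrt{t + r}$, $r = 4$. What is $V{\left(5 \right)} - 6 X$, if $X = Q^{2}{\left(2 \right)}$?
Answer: $-93$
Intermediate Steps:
$V{\left(t \right)} = \sqrt{4 + t}$ ($V{\left(t \right)} = \sqrt{t + 4} = \sqrt{4 + t}$)
$X = 16$ ($X = \left(2^{2}\right)^{2} = 4^{2} = 16$)
$V{\left(5 \right)} - 6 X = \sqrt{4 + 5} - 96 = \sqrt{9} - 96 = 3 - 96 = -93$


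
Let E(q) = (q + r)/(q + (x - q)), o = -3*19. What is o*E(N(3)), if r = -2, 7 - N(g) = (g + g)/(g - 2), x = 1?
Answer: 57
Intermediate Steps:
N(g) = 7 - 2*g/(-2 + g) (N(g) = 7 - (g + g)/(g - 2) = 7 - 2*g/(-2 + g))
o = -57
E(q) = -2 + q (E(q) = (q - 2)/(q + (1 - q)) = (-2 + q)/1 = (-2 + q)*1 = -2 + q)
o*E(N(3)) = -57*(-2 + (-14 + 5*3)/(-2 + 3)) = -57*(-2 + (-14 + 15)/1) = -57*(-2 + 1*1) = -57*(-2 + 1) = -57*(-1) = 57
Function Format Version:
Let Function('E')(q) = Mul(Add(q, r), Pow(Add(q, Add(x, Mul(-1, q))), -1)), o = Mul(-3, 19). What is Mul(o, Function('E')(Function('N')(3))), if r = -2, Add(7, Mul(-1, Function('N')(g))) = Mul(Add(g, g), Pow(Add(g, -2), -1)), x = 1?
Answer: 57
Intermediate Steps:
Function('N')(g) = Add(7, Mul(-2, g, Pow(Add(-2, g), -1))) (Function('N')(g) = Add(7, Mul(-1, Mul(Add(g, g), Pow(Add(g, -2), -1)))) = Add(7, Mul(-1, Mul(Mul(2, g), Pow(Add(-2, g), -1)))) = Add(7, Mul(-1, Mul(2, g, Pow(Add(-2, g), -1)))) = Add(7, Mul(-2, g, Pow(Add(-2, g), -1))))
o = -57
Function('E')(q) = Add(-2, q) (Function('E')(q) = Mul(Add(q, -2), Pow(Add(q, Add(1, Mul(-1, q))), -1)) = Mul(Add(-2, q), Pow(1, -1)) = Mul(Add(-2, q), 1) = Add(-2, q))
Mul(o, Function('E')(Function('N')(3))) = Mul(-57, Add(-2, Mul(Pow(Add(-2, 3), -1), Add(-14, Mul(5, 3))))) = Mul(-57, Add(-2, Mul(Pow(1, -1), Add(-14, 15)))) = Mul(-57, Add(-2, Mul(1, 1))) = Mul(-57, Add(-2, 1)) = Mul(-57, -1) = 57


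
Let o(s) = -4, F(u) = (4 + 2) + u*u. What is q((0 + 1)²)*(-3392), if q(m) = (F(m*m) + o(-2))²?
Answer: -30528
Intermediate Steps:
F(u) = 6 + u²
q(m) = (2 + m⁴)² (q(m) = ((6 + (m*m)²) - 4)² = ((6 + (m²)²) - 4)² = ((6 + m⁴) - 4)² = (2 + m⁴)²)
q((0 + 1)²)*(-3392) = (2 + ((0 + 1)²)⁴)²*(-3392) = (2 + (1²)⁴)²*(-3392) = (2 + 1⁴)²*(-3392) = (2 + 1)²*(-3392) = 3²*(-3392) = 9*(-3392) = -30528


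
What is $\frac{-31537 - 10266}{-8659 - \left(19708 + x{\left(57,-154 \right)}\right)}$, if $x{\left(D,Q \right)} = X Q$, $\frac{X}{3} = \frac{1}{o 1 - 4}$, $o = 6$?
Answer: $\frac{41803}{28136} \approx 1.4857$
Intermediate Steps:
$X = \frac{3}{2}$ ($X = \frac{3}{6 \cdot 1 - 4} = \frac{3}{6 - 4} = \frac{3}{2} \approx 1.5$)
$x{\left(D,Q \right)} = \frac{3 Q}{2}$
$\frac{-31537 - 10266}{-8659 - \left(19708 + x{\left(57,-154 \right)}\right)} = \frac{-31537 - 10266}{-8659 - \left(19708 + \frac{3}{2} \left(-154\right)\right)} = - \frac{41803}{-8659 - 19477} = - \frac{41803}{-28136} = \left(-41803\right) \left(- \frac{1}{28136}\right) = \frac{41803}{28136}$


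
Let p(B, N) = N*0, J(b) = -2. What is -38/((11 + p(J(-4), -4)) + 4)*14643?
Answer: -185478/5 ≈ -37096.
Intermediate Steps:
p(B, N) = 0
-38/((11 + p(J(-4), -4)) + 4)*14643 = -38/((11 + 0) + 4)*14643 = -38/(11 + 4)*14643 = -38/15*14643 = -185478/5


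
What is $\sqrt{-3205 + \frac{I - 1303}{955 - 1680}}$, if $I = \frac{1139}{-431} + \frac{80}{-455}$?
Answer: $\frac{i \sqrt{123185966809633}}{196105} \approx 56.597 i$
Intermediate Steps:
$I = - \frac{110545}{39221}$ ($I = 1139 \left(- \frac{1}{431}\right) + 80 \left(- \frac{1}{455}\right) = - \frac{1139}{431} - \frac{16}{91} = - \frac{110545}{39221} \approx -2.8185$)
$\sqrt{-3205 + \frac{I - 1303}{955 - 1680}} = \sqrt{-3205 + \frac{- \frac{110545}{39221} - 1303}{955 - 1680}} = \sqrt{-3205 - \frac{51215508}{39221 \left(-725\right)}} = \sqrt{-3205 - - \frac{1766052}{980525}} = \sqrt{-3205 + \frac{1766052}{980525}} = \sqrt{- \frac{3140816573}{980525}} = \frac{i \sqrt{123185966809633}}{196105}$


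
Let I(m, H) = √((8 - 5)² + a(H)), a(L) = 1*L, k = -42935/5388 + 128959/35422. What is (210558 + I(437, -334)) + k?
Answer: 20092477466105/95426868 + 5*I*√13 ≈ 2.1055e+5 + 18.028*I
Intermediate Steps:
k = -413006239/95426868 (k = -42935*1/5388 + 128959*(1/35422) = -42935/5388 + 128959/35422 = -413006239/95426868 ≈ -4.3280)
a(L) = L
I(m, H) = √(9 + H) (I(m, H) = √((8 - 5)² + H) = √(3² + H) = √(9 + H))
(210558 + I(437, -334)) + k = (210558 + √(9 - 334)) - 413006239/95426868 = (210558 + √(-325)) - 413006239/95426868 = (210558 + 5*I*√13) - 413006239/95426868 = 20092477466105/95426868 + 5*I*√13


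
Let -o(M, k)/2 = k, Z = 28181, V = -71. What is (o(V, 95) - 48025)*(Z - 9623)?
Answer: -894773970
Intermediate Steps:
o(M, k) = -2*k
(o(V, 95) - 48025)*(Z - 9623) = (-2*95 - 48025)*(28181 - 9623) = (-190 - 48025)*18558 = -48215*18558 = -894773970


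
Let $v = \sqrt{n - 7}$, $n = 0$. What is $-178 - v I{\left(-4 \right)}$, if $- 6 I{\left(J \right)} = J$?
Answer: $-178 - \frac{2 i \sqrt{7}}{3} \approx -178.0 - 1.7638 i$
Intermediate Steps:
$I{\left(J \right)} = - \frac{J}{6}$
$v = i \sqrt{7}$ ($v = \sqrt{0 - 7} = \sqrt{-7} = i \sqrt{7} \approx 2.6458 i$)
$-178 - v I{\left(-4 \right)} = -178 - i \sqrt{7} \left(\left(- \frac{1}{6}\right) \left(-4\right)\right) = -178 - i \sqrt{7} \cdot \frac{2}{3} = -178 - \frac{2 i \sqrt{7}}{3}$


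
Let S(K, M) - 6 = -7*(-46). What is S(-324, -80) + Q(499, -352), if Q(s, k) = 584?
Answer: 912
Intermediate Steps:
S(K, M) = 328 (S(K, M) = 6 - 7*(-46) = 6 + 322 = 328)
S(-324, -80) + Q(499, -352) = 328 + 584 = 912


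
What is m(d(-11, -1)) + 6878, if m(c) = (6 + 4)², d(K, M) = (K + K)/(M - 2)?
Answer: 6978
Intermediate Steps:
d(K, M) = 2*K/(-2 + M) (d(K, M) = (2*K)/(-2 + M) = 2*K/(-2 + M))
m(c) = 100 (m(c) = 10² = 100)
m(d(-11, -1)) + 6878 = 100 + 6878 = 6978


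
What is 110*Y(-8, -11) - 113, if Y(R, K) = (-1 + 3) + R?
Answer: -773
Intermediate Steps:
Y(R, K) = 2 + R
110*Y(-8, -11) - 113 = 110*(2 - 8) - 113 = 110*(-6) - 113 = -660 - 113 = -773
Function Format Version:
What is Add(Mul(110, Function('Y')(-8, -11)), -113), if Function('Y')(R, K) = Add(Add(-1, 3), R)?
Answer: -773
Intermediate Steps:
Function('Y')(R, K) = Add(2, R)
Add(Mul(110, Function('Y')(-8, -11)), -113) = Add(Mul(110, Add(2, -8)), -113) = Add(Mul(110, -6), -113) = Add(-660, -113) = -773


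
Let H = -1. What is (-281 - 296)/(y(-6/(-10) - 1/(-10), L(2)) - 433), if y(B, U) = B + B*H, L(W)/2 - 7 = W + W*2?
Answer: 577/433 ≈ 1.3326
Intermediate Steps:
L(W) = 14 + 6*W (L(W) = 14 + 2*(W + W*2) = 14 + 2*(W + 2*W) = 14 + 2*(3*W) = 14 + 6*W)
y(B, U) = 0 (y(B, U) = B + B*(-1) = B - B = 0)
(-281 - 296)/(y(-6/(-10) - 1/(-10), L(2)) - 433) = (-281 - 296)/(0 - 433) = -577/(-433) = -577*(-1/433) = 577/433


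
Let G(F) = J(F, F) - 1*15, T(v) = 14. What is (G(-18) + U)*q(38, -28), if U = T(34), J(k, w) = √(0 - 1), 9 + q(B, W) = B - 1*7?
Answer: -22 + 22*I ≈ -22.0 + 22.0*I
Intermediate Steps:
q(B, W) = -16 + B (q(B, W) = -9 + (B - 1*7) = -9 + (B - 7) = -9 + (-7 + B) = -16 + B)
J(k, w) = I (J(k, w) = √(-1) = I)
U = 14
G(F) = -15 + I (G(F) = I - 1*15 = I - 15 = -15 + I)
(G(-18) + U)*q(38, -28) = ((-15 + I) + 14)*(-16 + 38) = (-1 + I)*22 = -22 + 22*I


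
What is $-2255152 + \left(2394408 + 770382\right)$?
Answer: $909638$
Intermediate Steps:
$-2255152 + \left(2394408 + 770382\right) = -2255152 + 3164790 = 909638$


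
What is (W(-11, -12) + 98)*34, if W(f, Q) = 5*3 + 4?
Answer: 3978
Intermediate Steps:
W(f, Q) = 19 (W(f, Q) = 15 + 4 = 19)
(W(-11, -12) + 98)*34 = (19 + 98)*34 = 117*34 = 3978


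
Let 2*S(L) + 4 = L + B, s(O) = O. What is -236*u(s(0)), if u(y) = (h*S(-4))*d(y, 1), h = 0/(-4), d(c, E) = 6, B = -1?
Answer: 0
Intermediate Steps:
S(L) = -5/2 + L/2 (S(L) = -2 + (L - 1)/2 = -2 + (-1 + L)/2 = -2 + (-1/2 + L/2) = -5/2 + L/2)
h = 0 (h = 0*(-1/4) = 0)
u(y) = 0 (u(y) = (0*(-5/2 + (1/2)*(-4)))*6 = (0*(-5/2 - 2))*6 = (0*(-9/2))*6 = 0*6 = 0)
-236*u(s(0)) = -236*0 = 0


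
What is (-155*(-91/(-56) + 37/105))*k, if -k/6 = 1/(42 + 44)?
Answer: 51491/2408 ≈ 21.383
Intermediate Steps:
k = -3/43 (k = -6/(42 + 44) = -6/86 = -6*1/86 = -3/43 ≈ -0.069767)
(-155*(-91/(-56) + 37/105))*k = -155*(-91/(-56) + 37/105)*(-3/43) = -155*(-91*(-1/56) + 37*(1/105))*(-3/43) = -155*(13/8 + 37/105)*(-3/43) = -155*1661/840*(-3/43) = -51491/168*(-3/43) = 51491/2408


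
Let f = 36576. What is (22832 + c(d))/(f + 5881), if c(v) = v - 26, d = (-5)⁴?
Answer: 23431/42457 ≈ 0.55188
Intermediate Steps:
d = 625
c(v) = -26 + v
(22832 + c(d))/(f + 5881) = (22832 + (-26 + 625))/(36576 + 5881) = (22832 + 599)/42457 = 23431*(1/42457) = 23431/42457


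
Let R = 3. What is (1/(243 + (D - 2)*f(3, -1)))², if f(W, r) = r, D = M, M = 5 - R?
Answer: 1/59049 ≈ 1.6935e-5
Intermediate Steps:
M = 2 (M = 5 - 1*3 = 5 - 3 = 2)
D = 2
(1/(243 + (D - 2)*f(3, -1)))² = (1/(243 + (2 - 2)*(-1)))² = (1/(243 + 0*(-1)))² = (1/(243 + 0))² = (1/243)² = 1/59049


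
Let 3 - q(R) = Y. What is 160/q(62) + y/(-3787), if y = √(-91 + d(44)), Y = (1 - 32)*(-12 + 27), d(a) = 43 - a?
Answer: 40/117 - 2*I*√23/3787 ≈ 0.34188 - 0.0025328*I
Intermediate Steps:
Y = -465 (Y = -31*15 = -465)
q(R) = 468 (q(R) = 3 - 1*(-465) = 3 + 465 = 468)
y = 2*I*√23 (y = √(-91 + (43 - 1*44)) = √(-91 + (43 - 44)) = √(-91 - 1) = √(-92) = 2*I*√23 ≈ 9.5917*I)
160/q(62) + y/(-3787) = 160/468 + (2*I*√23)/(-3787) = 160*(1/468) + (2*I*√23)*(-1/3787) = 40/117 - 2*I*√23/3787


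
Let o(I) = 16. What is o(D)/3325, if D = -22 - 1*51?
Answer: 16/3325 ≈ 0.0048120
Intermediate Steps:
D = -73 (D = -22 - 51 = -73)
o(D)/3325 = 16/3325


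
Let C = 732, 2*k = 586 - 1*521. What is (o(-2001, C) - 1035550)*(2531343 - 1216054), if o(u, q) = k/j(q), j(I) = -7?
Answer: -19068750829085/14 ≈ -1.3621e+12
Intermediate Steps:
k = 65/2 (k = (586 - 1*521)/2 = (586 - 521)/2 = (½)*65 = 65/2 ≈ 32.500)
o(u, q) = -65/14 (o(u, q) = (65/2)/(-7) = (65/2)*(-⅐) = -65/14)
(o(-2001, C) - 1035550)*(2531343 - 1216054) = (-65/14 - 1035550)*(2531343 - 1216054) = -14497765/14*1315289 = -19068750829085/14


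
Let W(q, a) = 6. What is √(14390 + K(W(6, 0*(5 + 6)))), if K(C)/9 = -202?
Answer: 2*√3143 ≈ 112.12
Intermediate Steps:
K(C) = -1818 (K(C) = 9*(-202) = -1818)
√(14390 + K(W(6, 0*(5 + 6)))) = √(14390 - 1818) = √12572 = 2*√3143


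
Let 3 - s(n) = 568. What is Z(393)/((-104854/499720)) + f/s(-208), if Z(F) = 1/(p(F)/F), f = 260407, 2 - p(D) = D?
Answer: -5282591731799/11581910705 ≈ -456.11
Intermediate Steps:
p(D) = 2 - D
s(n) = -565 (s(n) = 3 - 1*568 = 3 - 568 = -565)
Z(F) = F/(2 - F) (Z(F) = 1/((2 - F)/F) = F/(2 - F))
Z(393)/((-104854/499720)) + f/s(-208) = (-1*393/(-2 + 393))/((-104854/499720)) + 260407/(-565) = (-1*393/391)/((-104854*1/499720)) + 260407*(-1/565) = (-1*393*1/391)/(-52427/249860) - 260407/565 = -393/391*(-249860/52427) - 260407/565 = 98194980/20498957 - 260407/565 = -5282591731799/11581910705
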